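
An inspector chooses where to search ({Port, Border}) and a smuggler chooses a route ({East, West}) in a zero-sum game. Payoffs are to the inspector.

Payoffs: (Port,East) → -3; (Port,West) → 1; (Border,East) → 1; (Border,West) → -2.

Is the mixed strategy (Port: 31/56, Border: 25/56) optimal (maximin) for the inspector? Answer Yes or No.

Against East this mix gives (31/56)·(-3) + (25/56)·1 = -17/14.
Against West this mix gives (31/56)·1 + (25/56)·(-2) = -19/56.
The smuggler will play East, holding the inspector to -17/14. Shifting weight toward the row that does better against East would raise this floor (the equalizing mix achieves -5/7 against both East and West), so the proposed strategy is not optimal.

No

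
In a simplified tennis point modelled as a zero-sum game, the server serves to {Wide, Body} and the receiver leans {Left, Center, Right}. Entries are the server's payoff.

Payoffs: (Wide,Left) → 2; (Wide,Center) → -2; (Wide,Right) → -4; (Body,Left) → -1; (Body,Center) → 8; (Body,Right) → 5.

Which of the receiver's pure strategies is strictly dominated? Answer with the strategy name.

Center

Right holds the server's payoff strictly below Center in every row: -4 < -2, 5 < 8.
So Center is strictly dominated for the receiver.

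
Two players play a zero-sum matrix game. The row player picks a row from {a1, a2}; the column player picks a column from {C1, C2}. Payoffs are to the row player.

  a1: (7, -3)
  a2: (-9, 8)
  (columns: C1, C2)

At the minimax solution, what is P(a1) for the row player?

17/27

Row minima: a1 → -3, a2 → -9; maximin = -3.
Column maxima: C1 → 7, C2 → 8; minimax = 7.
-3 ≠ 7, so there is no saddle point; optimal play is mixed.
Let the row player play a1 with probability p. Expected payoff against C1: 7p + (-9)(1−p) = 16p − 9; against C2: (-3)p + 8(1−p) = −11p + 8.
Setting these equal: 16p − 9 = −11p + 8 ⇒ 27p = 17 ⇒ p = 17/27, and the value is (16)·(17/27) − 9 = 29/27.
For the column player: with q = P(C1), equating a1's and a2's payoffs gives 10q − 3 = −17q + 8 ⇒ q = 11/27.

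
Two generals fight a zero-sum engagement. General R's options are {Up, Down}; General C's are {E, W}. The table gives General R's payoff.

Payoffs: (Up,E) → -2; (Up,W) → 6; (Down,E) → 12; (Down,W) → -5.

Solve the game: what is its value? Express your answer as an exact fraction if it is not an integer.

Row minima: Up → -2, Down → -5; maximin = -2.
Column maxima: E → 12, W → 6; minimax = 6.
-2 ≠ 6, so there is no saddle point; optimal play is mixed.
Let General R play Up with probability p. Expected payoff against E: (-2)p + 12(1−p) = −14p + 12; against W: 6p + (-5)(1−p) = 11p − 5.
Setting these equal: −14p + 12 = 11p − 5 ⇒ −25p = -17 ⇒ p = 17/25, and the value is (-14)·(17/25) + 12 = 62/25.
For General C: with q = P(E), equating Up's and Down's payoffs gives −8q + 6 = 17q − 5 ⇒ q = 11/25.

62/25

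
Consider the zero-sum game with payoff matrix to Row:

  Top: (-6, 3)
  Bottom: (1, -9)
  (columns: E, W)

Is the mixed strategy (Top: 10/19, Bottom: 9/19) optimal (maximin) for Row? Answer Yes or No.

Yes

Against E this mix gives (10/19)·(-6) + (9/19)·1 = -51/19.
Against W this mix gives (10/19)·3 + (9/19)·(-9) = -51/19.
All of Column's active replies (E, W) yield -51/19, and no column does worse for Row. The mix makes Column indifferent and guarantees -51/19, so it is optimal.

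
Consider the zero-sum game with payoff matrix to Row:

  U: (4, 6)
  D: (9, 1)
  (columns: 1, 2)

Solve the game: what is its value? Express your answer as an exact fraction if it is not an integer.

5

Row minima: U → 4, D → 1; maximin = 4.
Column maxima: 1 → 9, 2 → 6; minimax = 6.
4 ≠ 6, so there is no saddle point; optimal play is mixed.
Let Row play U with probability p. Expected payoff against 1: 4p + 9(1−p) = −5p + 9; against 2: 6p + 1(1−p) = 5p + 1.
Setting these equal: −5p + 9 = 5p + 1 ⇒ −10p = -8 ⇒ p = 4/5, and the value is (-5)·(4/5) + 9 = 5.
For Column: with q = P(1), equating U's and D's payoffs gives −2q + 6 = 8q + 1 ⇒ q = 1/2.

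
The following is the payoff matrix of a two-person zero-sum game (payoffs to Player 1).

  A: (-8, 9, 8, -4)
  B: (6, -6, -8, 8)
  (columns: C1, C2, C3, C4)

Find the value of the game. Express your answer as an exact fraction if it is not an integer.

Row minima: A → -8, B → -8; maximin = -8.
Column maxima: C1 → 6, C2 → 9, C3 → 8, C4 → 8; minimax = 6.
-8 ≠ 6, so there is no saddle point; optimal play is mixed.
C2 is strictly dominated by C3 (it gives Player 1 strictly more in every row), so Player 2 never plays it.
C4 is strictly dominated by C1 (it gives Player 1 strictly more in every row), so Player 2 never plays it.
On the remaining 2×2 (A, B vs C1, C3):
Let Player 1 play A with probability p. Expected payoff against C1: (-8)p + 6(1−p) = −14p + 6; against C3: 8p + (-8)(1−p) = 16p − 8.
Setting these equal: −14p + 6 = 16p − 8 ⇒ −30p = -14 ⇒ p = 7/15, and the value is (-14)·(7/15) + 6 = -8/15.
For Player 2: with q = P(C1), equating A's and B's payoffs gives −16q + 8 = 14q − 8 ⇒ q = 8/15.

-8/15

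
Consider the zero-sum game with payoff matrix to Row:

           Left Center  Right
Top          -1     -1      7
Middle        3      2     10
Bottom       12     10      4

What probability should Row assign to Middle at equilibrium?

Row minima: Top → -1, Middle → 2, Bottom → 4; maximin = 4.
Column maxima: Left → 12, Center → 10, Right → 10; minimax = 10.
4 ≠ 10, so there is no saddle point; optimal play is mixed.
Top is strictly dominated by Middle, so Row never plays it.
With Top eliminated, Left is strictly dominated by Center (it gives Row strictly more in every remaining row), so Column never plays it.
On the remaining 2×2 (Middle, Bottom vs Center, Right):
Let Row play Middle with probability p. Expected payoff against Center: 2p + 10(1−p) = −8p + 10; against Right: 10p + 4(1−p) = 6p + 4.
Setting these equal: −8p + 10 = 6p + 4 ⇒ −14p = -6 ⇒ p = 3/7, and the value is (-8)·(3/7) + 10 = 46/7.
For Column: with q = P(Center), equating Middle's and Bottom's payoffs gives −8q + 10 = 6q + 4 ⇒ q = 3/7.

3/7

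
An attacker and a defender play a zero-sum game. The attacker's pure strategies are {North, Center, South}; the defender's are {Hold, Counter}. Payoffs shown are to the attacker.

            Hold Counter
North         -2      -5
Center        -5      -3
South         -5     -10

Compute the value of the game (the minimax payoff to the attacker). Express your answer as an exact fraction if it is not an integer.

-19/5

Row minima: North → -5, Center → -5, South → -10; maximin = -5.
Column maxima: Hold → -2, Counter → -3; minimax = -3.
-5 ≠ -3, so there is no saddle point; optimal play is mixed.
South is strictly dominated by North, so the attacker never plays it.
On the remaining 2×2 (North, Center vs Hold, Counter):
Let the attacker play North with probability p. Expected payoff against Hold: (-2)p + (-5)(1−p) = 3p − 5; against Counter: (-5)p + (-3)(1−p) = −2p − 3.
Setting these equal: 3p − 5 = −2p − 3 ⇒ 5p = 2 ⇒ p = 2/5, and the value is (3)·(2/5) − 5 = -19/5.
For the defender: with q = P(Hold), equating North's and Center's payoffs gives 3q − 5 = −2q − 3 ⇒ q = 2/5.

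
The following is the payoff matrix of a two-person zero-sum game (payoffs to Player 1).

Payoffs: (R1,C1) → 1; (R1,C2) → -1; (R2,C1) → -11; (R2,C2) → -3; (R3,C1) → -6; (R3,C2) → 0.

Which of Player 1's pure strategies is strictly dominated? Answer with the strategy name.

R1 gives a strictly higher payoff than R2 against every column: 1 > -11, -1 > -3.
So R2 is strictly dominated and Player 1 never plays it.

R2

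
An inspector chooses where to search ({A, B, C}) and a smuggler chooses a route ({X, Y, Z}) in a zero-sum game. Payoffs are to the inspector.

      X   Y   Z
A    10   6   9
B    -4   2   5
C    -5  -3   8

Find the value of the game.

Row minima: A → 6, B → -4, C → -5; maximin = 6.
Column maxima: X → 10, Y → 6, Z → 9; minimax = 6.
Since maximin = minimax = 6, there is a saddle point and the value is 6.

6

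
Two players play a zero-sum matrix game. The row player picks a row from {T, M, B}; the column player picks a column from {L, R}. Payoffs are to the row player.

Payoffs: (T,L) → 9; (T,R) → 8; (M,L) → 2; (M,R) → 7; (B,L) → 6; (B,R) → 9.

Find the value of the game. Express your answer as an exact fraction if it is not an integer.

Row minima: T → 8, M → 2, B → 6; maximin = 8.
Column maxima: L → 9, R → 9; minimax = 9.
8 ≠ 9, so there is no saddle point; optimal play is mixed.
M is strictly dominated by T, so the row player never plays it.
On the remaining 2×2 (T, B vs L, R):
Let the row player play T with probability p. Expected payoff against L: 9p + 6(1−p) = 3p + 6; against R: 8p + 9(1−p) = −p + 9.
Setting these equal: 3p + 6 = −p + 9 ⇒ 4p = 3 ⇒ p = 3/4, and the value is (3)·(3/4) + 6 = 33/4.
For the column player: with q = P(L), equating T's and B's payoffs gives q + 8 = −3q + 9 ⇒ q = 1/4.

33/4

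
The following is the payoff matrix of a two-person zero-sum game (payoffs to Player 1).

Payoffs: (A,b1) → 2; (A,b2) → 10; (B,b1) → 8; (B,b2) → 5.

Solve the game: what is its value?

70/11

Row minima: A → 2, B → 5; maximin = 5.
Column maxima: b1 → 8, b2 → 10; minimax = 8.
5 ≠ 8, so there is no saddle point; optimal play is mixed.
Let Player 1 play A with probability p. Expected payoff against b1: 2p + 8(1−p) = −6p + 8; against b2: 10p + 5(1−p) = 5p + 5.
Setting these equal: −6p + 8 = 5p + 5 ⇒ −11p = -3 ⇒ p = 3/11, and the value is (-6)·(3/11) + 8 = 70/11.
For Player 2: with q = P(b1), equating A's and B's payoffs gives −8q + 10 = 3q + 5 ⇒ q = 5/11.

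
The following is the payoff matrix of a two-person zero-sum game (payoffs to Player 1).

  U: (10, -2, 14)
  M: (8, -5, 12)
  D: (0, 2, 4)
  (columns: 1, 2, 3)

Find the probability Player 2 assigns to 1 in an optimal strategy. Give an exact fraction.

2/7

Row minima: U → -2, M → -5, D → 0; maximin = 0.
Column maxima: 1 → 10, 2 → 2, 3 → 14; minimax = 2.
0 ≠ 2, so there is no saddle point; optimal play is mixed.
M is strictly dominated by U, so Player 1 never plays it.
3 is strictly dominated by 1 (it gives Player 1 strictly more in every row), so Player 2 never plays it.
On the remaining 2×2 (U, D vs 1, 2):
Let Player 1 play U with probability p. Expected payoff against 1: 10p + 0(1−p) = 10p; against 2: (-2)p + 2(1−p) = −4p + 2.
Setting these equal: 10p = −4p + 2 ⇒ 14p = 2 ⇒ p = 1/7, and the value is (10)·(1/7) = 10/7.
For Player 2: with q = P(1), equating U's and D's payoffs gives 12q − 2 = −2q + 2 ⇒ q = 2/7.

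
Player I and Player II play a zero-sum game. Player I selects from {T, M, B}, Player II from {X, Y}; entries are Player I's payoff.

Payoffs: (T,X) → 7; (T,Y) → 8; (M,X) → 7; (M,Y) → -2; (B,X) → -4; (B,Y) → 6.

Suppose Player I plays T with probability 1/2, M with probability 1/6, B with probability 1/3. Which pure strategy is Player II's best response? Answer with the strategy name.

If Player II plays X, Player I's expected payoff is (1/2)·7 + (1/6)·7 + (1/3)·(-4) = 10/3.
If Player II plays Y, Player I's expected payoff is (1/2)·8 + (1/6)·(-2) + (1/3)·6 = 17/3.
Player II minimizes Player I's payoff; the smallest is 10/3, so the best response is X.

X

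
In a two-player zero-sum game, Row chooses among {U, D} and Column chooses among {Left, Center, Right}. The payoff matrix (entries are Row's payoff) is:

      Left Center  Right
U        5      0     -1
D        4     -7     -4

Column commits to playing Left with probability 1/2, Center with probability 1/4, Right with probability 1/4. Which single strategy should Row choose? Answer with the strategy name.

U

Expected payoff of U: (1/2)·5 + (1/4)·0 + (1/4)·(-1) = 9/4.
Expected payoff of D: (1/2)·4 + (1/4)·(-7) + (1/4)·(-4) = -3/4.
The largest is 9/4, so Row's best response is U.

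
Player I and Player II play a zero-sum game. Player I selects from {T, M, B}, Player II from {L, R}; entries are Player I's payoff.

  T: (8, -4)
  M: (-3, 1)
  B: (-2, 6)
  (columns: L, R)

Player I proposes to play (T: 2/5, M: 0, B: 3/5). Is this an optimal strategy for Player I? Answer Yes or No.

Yes

Against L this mix gives (2/5)·8 + (3/5)·(-2) = 2.
Against R this mix gives (2/5)·(-4) + (3/5)·6 = 2.
All of Player II's active replies (L, R) yield 2, and no column does worse for Player I. The mix makes Player II indifferent and guarantees 2, so it is optimal.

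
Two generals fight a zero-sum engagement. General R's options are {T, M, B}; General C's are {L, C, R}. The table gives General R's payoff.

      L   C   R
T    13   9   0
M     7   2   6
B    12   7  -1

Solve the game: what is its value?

54/13

Row minima: T → 0, M → 2, B → -1; maximin = 2.
Column maxima: L → 13, C → 9, R → 6; minimax = 6.
2 ≠ 6, so there is no saddle point; optimal play is mixed.
B is strictly dominated by T, so General R never plays it.
L is strictly dominated by C (it gives General R strictly more in every row), so General C never plays it.
On the remaining 2×2 (T, M vs C, R):
Let General R play T with probability p. Expected payoff against C: 9p + 2(1−p) = 7p + 2; against R: 0p + 6(1−p) = −6p + 6.
Setting these equal: 7p + 2 = −6p + 6 ⇒ 13p = 4 ⇒ p = 4/13, and the value is (7)·(4/13) + 2 = 54/13.
For General C: with q = P(C), equating T's and M's payoffs gives 9q = −4q + 6 ⇒ q = 6/13.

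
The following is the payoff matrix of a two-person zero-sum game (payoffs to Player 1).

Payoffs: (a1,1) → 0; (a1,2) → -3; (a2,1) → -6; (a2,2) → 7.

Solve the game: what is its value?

-9/8

Row minima: a1 → -3, a2 → -6; maximin = -3.
Column maxima: 1 → 0, 2 → 7; minimax = 0.
-3 ≠ 0, so there is no saddle point; optimal play is mixed.
Let Player 1 play a1 with probability p. Expected payoff against 1: 0p + (-6)(1−p) = 6p − 6; against 2: (-3)p + 7(1−p) = −10p + 7.
Setting these equal: 6p − 6 = −10p + 7 ⇒ 16p = 13 ⇒ p = 13/16, and the value is (6)·(13/16) − 6 = -9/8.
For Player 2: with q = P(1), equating a1's and a2's payoffs gives 3q − 3 = −13q + 7 ⇒ q = 5/8.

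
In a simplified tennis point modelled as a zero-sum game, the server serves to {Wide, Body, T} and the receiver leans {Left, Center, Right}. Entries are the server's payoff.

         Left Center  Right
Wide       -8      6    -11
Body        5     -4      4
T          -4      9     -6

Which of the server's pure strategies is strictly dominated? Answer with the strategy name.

T gives a strictly higher payoff than Wide against every column: -4 > -8, 9 > 6, -6 > -11.
So Wide is strictly dominated and the server never plays it.

Wide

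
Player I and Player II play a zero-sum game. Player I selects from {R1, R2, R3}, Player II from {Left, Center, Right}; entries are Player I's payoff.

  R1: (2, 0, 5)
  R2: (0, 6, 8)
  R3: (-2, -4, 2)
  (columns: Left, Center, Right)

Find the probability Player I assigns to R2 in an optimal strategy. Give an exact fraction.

Row minima: R1 → 0, R2 → 0, R3 → -4; maximin = 0.
Column maxima: Left → 2, Center → 6, Right → 8; minimax = 2.
0 ≠ 2, so there is no saddle point; optimal play is mixed.
R3 is strictly dominated by R1, so Player I never plays it.
Right is strictly dominated by Left (it gives Player I strictly more in every row), so Player II never plays it.
On the remaining 2×2 (R1, R2 vs Left, Center):
Let Player I play R1 with probability p. Expected payoff against Left: 2p + 0(1−p) = 2p; against Center: 0p + 6(1−p) = −6p + 6.
Setting these equal: 2p = −6p + 6 ⇒ 8p = 6 ⇒ p = 3/4, and the value is (2)·(3/4) = 3/2.
For Player II: with q = P(Left), equating R1's and R2's payoffs gives 2q = −6q + 6 ⇒ q = 3/4.

1/4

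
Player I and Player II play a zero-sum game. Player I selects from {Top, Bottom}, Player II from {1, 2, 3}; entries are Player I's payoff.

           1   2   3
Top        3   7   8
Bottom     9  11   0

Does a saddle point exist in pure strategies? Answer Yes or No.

Row minima: Top → 3, Bottom → 0; maximin = 3.
Column maxima: 1 → 9, 2 → 11, 3 → 8; minimax = 8.
3 ≠ 8, so no pure-strategy equilibrium exists.

No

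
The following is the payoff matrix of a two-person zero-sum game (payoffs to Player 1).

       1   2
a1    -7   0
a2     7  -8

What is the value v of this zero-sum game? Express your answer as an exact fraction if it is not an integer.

Row minima: a1 → -7, a2 → -8; maximin = -7.
Column maxima: 1 → 7, 2 → 0; minimax = 0.
-7 ≠ 0, so there is no saddle point; optimal play is mixed.
Let Player 1 play a1 with probability p. Expected payoff against 1: (-7)p + 7(1−p) = −14p + 7; against 2: 0p + (-8)(1−p) = 8p − 8.
Setting these equal: −14p + 7 = 8p − 8 ⇒ −22p = -15 ⇒ p = 15/22, and the value is (-14)·(15/22) + 7 = -28/11.
For Player 2: with q = P(1), equating a1's and a2's payoffs gives −7q = 15q − 8 ⇒ q = 4/11.

-28/11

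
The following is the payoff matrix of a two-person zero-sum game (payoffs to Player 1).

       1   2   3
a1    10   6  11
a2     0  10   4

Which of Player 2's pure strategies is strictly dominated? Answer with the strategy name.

3

1 holds Player 1's payoff strictly below 3 in every row: 10 < 11, 0 < 4.
So 3 is strictly dominated for Player 2.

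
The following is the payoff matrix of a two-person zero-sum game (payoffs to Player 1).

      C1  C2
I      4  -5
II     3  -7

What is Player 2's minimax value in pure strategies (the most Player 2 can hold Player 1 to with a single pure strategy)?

-5

Column maxima: C1 → 4, C2 → -5.
The smallest of these is -5.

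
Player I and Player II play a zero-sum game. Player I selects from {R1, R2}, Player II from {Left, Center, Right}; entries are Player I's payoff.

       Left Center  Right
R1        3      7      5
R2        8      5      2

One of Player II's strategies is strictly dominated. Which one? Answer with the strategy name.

Center

Right holds Player I's payoff strictly below Center in every row: 5 < 7, 2 < 5.
So Center is strictly dominated for Player II.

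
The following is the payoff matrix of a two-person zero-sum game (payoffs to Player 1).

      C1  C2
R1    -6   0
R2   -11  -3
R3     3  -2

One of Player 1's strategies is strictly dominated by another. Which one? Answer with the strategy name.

R1 gives a strictly higher payoff than R2 against every column: -6 > -11, 0 > -3.
So R2 is strictly dominated and Player 1 never plays it.

R2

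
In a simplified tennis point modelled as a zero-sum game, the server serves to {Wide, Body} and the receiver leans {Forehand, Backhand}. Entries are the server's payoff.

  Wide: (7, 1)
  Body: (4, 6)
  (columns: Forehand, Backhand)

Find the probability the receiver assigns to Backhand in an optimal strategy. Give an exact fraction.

3/8

Row minima: Wide → 1, Body → 4; maximin = 4.
Column maxima: Forehand → 7, Backhand → 6; minimax = 6.
4 ≠ 6, so there is no saddle point; optimal play is mixed.
Let the server play Wide with probability p. Expected payoff against Forehand: 7p + 4(1−p) = 3p + 4; against Backhand: 1p + 6(1−p) = −5p + 6.
Setting these equal: 3p + 4 = −5p + 6 ⇒ 8p = 2 ⇒ p = 1/4, and the value is (3)·(1/4) + 4 = 19/4.
For the receiver: with q = P(Forehand), equating Wide's and Body's payoffs gives 6q + 1 = −2q + 6 ⇒ q = 5/8.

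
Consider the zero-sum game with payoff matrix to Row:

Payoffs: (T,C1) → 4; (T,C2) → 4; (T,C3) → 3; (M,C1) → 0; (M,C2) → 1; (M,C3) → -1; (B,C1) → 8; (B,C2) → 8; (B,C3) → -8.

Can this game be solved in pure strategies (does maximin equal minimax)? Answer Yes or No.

Row minima: T → 3, M → -1, B → -8; maximin = 3.
Column maxima: C1 → 8, C2 → 8, C3 → 3; minimax = 3.
maximin = minimax = 3, so a saddle point exists.

Yes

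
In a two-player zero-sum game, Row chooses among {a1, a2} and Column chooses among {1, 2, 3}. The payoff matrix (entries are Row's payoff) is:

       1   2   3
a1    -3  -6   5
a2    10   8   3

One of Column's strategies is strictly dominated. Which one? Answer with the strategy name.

1

2 holds Row's payoff strictly below 1 in every row: -6 < -3, 8 < 10.
So 1 is strictly dominated for Column.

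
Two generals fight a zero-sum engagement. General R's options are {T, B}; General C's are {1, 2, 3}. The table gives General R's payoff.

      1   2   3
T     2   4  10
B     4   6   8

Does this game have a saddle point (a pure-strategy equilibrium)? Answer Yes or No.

Yes

Row minima: T → 2, B → 4; maximin = 4.
Column maxima: 1 → 4, 2 → 6, 3 → 10; minimax = 4.
maximin = minimax = 4, so a saddle point exists.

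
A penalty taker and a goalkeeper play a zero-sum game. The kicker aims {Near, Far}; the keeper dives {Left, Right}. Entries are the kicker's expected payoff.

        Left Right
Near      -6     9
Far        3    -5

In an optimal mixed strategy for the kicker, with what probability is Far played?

Row minima: Near → -6, Far → -5; maximin = -5.
Column maxima: Left → 3, Right → 9; minimax = 3.
-5 ≠ 3, so there is no saddle point; optimal play is mixed.
Let the kicker play Near with probability p. Expected payoff against Left: (-6)p + 3(1−p) = −9p + 3; against Right: 9p + (-5)(1−p) = 14p − 5.
Setting these equal: −9p + 3 = 14p − 5 ⇒ −23p = -8 ⇒ p = 8/23, and the value is (-9)·(8/23) + 3 = -3/23.
For the keeper: with q = P(Left), equating Near's and Far's payoffs gives −15q + 9 = 8q − 5 ⇒ q = 14/23.

15/23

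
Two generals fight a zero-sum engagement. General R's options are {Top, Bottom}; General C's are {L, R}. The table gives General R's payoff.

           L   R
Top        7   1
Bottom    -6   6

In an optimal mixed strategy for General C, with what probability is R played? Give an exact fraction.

Row minima: Top → 1, Bottom → -6; maximin = 1.
Column maxima: L → 7, R → 6; minimax = 6.
1 ≠ 6, so there is no saddle point; optimal play is mixed.
Let General R play Top with probability p. Expected payoff against L: 7p + (-6)(1−p) = 13p − 6; against R: 1p + 6(1−p) = −5p + 6.
Setting these equal: 13p − 6 = −5p + 6 ⇒ 18p = 12 ⇒ p = 2/3, and the value is (13)·(2/3) − 6 = 8/3.
For General C: with q = P(L), equating Top's and Bottom's payoffs gives 6q + 1 = −12q + 6 ⇒ q = 5/18.

13/18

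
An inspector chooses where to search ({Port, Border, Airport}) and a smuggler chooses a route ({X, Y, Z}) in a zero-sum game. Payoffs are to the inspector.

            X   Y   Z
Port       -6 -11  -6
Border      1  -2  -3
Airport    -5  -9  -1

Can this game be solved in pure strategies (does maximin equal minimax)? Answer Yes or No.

No

Row minima: Port → -11, Border → -3, Airport → -9; maximin = -3.
Column maxima: X → 1, Y → -2, Z → -1; minimax = -2.
-3 ≠ -2, so no pure-strategy equilibrium exists.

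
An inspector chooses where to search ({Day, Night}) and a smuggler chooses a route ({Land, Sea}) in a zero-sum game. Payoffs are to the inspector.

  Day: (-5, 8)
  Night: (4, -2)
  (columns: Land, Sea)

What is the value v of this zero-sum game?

22/19

Row minima: Day → -5, Night → -2; maximin = -2.
Column maxima: Land → 4, Sea → 8; minimax = 4.
-2 ≠ 4, so there is no saddle point; optimal play is mixed.
Let the inspector play Day with probability p. Expected payoff against Land: (-5)p + 4(1−p) = −9p + 4; against Sea: 8p + (-2)(1−p) = 10p − 2.
Setting these equal: −9p + 4 = 10p − 2 ⇒ −19p = -6 ⇒ p = 6/19, and the value is (-9)·(6/19) + 4 = 22/19.
For the smuggler: with q = P(Land), equating Day's and Night's payoffs gives −13q + 8 = 6q − 2 ⇒ q = 10/19.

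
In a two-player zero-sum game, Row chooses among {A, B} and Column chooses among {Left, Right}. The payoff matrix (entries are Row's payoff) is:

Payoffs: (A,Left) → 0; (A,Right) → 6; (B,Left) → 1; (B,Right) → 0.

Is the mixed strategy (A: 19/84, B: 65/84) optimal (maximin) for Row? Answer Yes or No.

No

Against Left this mix gives (19/84)·0 + (65/84)·1 = 65/84.
Against Right this mix gives (19/84)·6 + (65/84)·0 = 19/14.
Column will play Left, holding Row to 65/84. Shifting weight toward the row that does better against Left would raise this floor (the equalizing mix achieves 6/7 against both Left and Right), so the proposed strategy is not optimal.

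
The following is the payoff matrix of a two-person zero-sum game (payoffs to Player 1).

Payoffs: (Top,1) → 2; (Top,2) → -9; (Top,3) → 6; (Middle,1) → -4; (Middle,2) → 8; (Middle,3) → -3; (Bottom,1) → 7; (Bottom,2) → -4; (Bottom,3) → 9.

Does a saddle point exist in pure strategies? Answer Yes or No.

No

Row minima: Top → -9, Middle → -4, Bottom → -4; maximin = -4.
Column maxima: 1 → 7, 2 → 8, 3 → 9; minimax = 7.
-4 ≠ 7, so no pure-strategy equilibrium exists.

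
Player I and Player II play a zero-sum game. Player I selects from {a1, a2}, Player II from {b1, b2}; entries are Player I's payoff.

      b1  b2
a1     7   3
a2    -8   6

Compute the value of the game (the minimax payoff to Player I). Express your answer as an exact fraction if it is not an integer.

11/3

Row minima: a1 → 3, a2 → -8; maximin = 3.
Column maxima: b1 → 7, b2 → 6; minimax = 6.
3 ≠ 6, so there is no saddle point; optimal play is mixed.
Let Player I play a1 with probability p. Expected payoff against b1: 7p + (-8)(1−p) = 15p − 8; against b2: 3p + 6(1−p) = −3p + 6.
Setting these equal: 15p − 8 = −3p + 6 ⇒ 18p = 14 ⇒ p = 7/9, and the value is (15)·(7/9) − 8 = 11/3.
For Player II: with q = P(b1), equating a1's and a2's payoffs gives 4q + 3 = −14q + 6 ⇒ q = 1/6.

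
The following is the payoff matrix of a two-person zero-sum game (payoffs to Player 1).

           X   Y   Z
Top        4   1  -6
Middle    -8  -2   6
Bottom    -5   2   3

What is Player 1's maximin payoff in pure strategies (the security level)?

-5

Row minima: Top → -6, Middle → -8, Bottom → -5.
The best of these is -5.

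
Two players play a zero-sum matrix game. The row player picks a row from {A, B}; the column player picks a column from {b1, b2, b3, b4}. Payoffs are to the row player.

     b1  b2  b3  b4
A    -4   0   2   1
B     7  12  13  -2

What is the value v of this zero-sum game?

-1/14

Row minima: A → -4, B → -2; maximin = -2.
Column maxima: b1 → 7, b2 → 12, b3 → 13, b4 → 1; minimax = 1.
-2 ≠ 1, so there is no saddle point; optimal play is mixed.
b2 is strictly dominated by b1 (it gives the row player strictly more in every row), so the column player never plays it.
b3 is strictly dominated by b1 (it gives the row player strictly more in every row), so the column player never plays it.
On the remaining 2×2 (A, B vs b1, b4):
Let the row player play A with probability p. Expected payoff against b1: (-4)p + 7(1−p) = −11p + 7; against b4: 1p + (-2)(1−p) = 3p − 2.
Setting these equal: −11p + 7 = 3p − 2 ⇒ −14p = -9 ⇒ p = 9/14, and the value is (-11)·(9/14) + 7 = -1/14.
For the column player: with q = P(b1), equating A's and B's payoffs gives −5q + 1 = 9q − 2 ⇒ q = 3/14.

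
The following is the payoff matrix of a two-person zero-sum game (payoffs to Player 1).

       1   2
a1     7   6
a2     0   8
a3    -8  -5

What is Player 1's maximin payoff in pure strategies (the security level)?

6

Row minima: a1 → 6, a2 → 0, a3 → -8.
The best of these is 6.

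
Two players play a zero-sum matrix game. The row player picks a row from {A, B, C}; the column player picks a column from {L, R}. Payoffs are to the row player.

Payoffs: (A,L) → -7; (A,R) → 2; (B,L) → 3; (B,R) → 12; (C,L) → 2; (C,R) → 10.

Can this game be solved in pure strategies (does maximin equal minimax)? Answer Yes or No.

Row minima: A → -7, B → 3, C → 2; maximin = 3.
Column maxima: L → 3, R → 12; minimax = 3.
maximin = minimax = 3, so a saddle point exists.

Yes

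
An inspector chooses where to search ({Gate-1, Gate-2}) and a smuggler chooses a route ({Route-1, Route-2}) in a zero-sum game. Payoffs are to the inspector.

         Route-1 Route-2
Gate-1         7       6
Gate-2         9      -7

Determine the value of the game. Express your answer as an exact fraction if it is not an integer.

6

Row minima: Gate-1 → 6, Gate-2 → -7; maximin = 6.
Column maxima: Route-1 → 9, Route-2 → 6; minimax = 6.
Since maximin = minimax = 6, there is a saddle point and the value is 6.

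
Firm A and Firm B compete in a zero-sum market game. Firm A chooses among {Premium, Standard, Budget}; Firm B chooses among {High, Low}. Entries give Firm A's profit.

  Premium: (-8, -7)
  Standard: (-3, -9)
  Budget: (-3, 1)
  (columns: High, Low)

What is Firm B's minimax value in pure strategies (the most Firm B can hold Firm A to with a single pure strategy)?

Column maxima: High → -3, Low → 1.
The smallest of these is -3.

-3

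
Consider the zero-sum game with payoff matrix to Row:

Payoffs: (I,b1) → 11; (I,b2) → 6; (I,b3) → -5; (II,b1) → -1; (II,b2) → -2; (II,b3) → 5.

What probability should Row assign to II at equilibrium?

11/18

Row minima: I → -5, II → -2; maximin = -2.
Column maxima: b1 → 11, b2 → 6, b3 → 5; minimax = 5.
-2 ≠ 5, so there is no saddle point; optimal play is mixed.
b1 is strictly dominated by b2 (it gives Row strictly more in every row), so Column never plays it.
On the remaining 2×2 (I, II vs b2, b3):
Let Row play I with probability p. Expected payoff against b2: 6p + (-2)(1−p) = 8p − 2; against b3: (-5)p + 5(1−p) = −10p + 5.
Setting these equal: 8p − 2 = −10p + 5 ⇒ 18p = 7 ⇒ p = 7/18, and the value is (8)·(7/18) − 2 = 10/9.
For Column: with q = P(b2), equating I's and II's payoffs gives 11q − 5 = −7q + 5 ⇒ q = 5/9.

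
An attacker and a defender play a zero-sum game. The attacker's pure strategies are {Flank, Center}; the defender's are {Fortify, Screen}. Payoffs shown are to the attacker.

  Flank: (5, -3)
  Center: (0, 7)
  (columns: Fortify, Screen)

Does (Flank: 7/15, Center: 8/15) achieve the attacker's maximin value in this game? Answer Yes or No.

Against Fortify this mix gives (7/15)·5 + (8/15)·0 = 7/3.
Against Screen this mix gives (7/15)·(-3) + (8/15)·7 = 7/3.
All of the defender's active replies (Fortify, Screen) yield 7/3, and no column does worse for the attacker. The mix makes the defender indifferent and guarantees 7/3, so it is optimal.

Yes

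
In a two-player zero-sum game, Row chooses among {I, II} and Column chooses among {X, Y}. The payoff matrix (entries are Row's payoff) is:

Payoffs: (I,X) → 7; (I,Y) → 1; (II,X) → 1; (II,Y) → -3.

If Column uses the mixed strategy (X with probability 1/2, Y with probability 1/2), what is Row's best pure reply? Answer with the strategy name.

Expected payoff of I: (1/2)·7 + (1/2)·1 = 4.
Expected payoff of II: (1/2)·1 + (1/2)·(-3) = -1.
The largest is 4, so Row's best response is I.

I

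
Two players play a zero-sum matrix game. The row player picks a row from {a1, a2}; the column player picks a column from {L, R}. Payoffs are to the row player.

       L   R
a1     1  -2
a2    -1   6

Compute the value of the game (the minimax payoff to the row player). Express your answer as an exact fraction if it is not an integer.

2/5

Row minima: a1 → -2, a2 → -1; maximin = -1.
Column maxima: L → 1, R → 6; minimax = 1.
-1 ≠ 1, so there is no saddle point; optimal play is mixed.
Let the row player play a1 with probability p. Expected payoff against L: 1p + (-1)(1−p) = 2p − 1; against R: (-2)p + 6(1−p) = −8p + 6.
Setting these equal: 2p − 1 = −8p + 6 ⇒ 10p = 7 ⇒ p = 7/10, and the value is (2)·(7/10) − 1 = 2/5.
For the column player: with q = P(L), equating a1's and a2's payoffs gives 3q − 2 = −7q + 6 ⇒ q = 4/5.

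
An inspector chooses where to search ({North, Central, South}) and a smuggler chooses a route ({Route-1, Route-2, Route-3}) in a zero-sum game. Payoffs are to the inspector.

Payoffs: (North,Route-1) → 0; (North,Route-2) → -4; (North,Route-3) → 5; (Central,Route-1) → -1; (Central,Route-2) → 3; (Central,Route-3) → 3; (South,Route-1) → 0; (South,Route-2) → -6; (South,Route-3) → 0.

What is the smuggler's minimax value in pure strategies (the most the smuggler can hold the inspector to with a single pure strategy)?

Column maxima: Route-1 → 0, Route-2 → 3, Route-3 → 5.
The smallest of these is 0.

0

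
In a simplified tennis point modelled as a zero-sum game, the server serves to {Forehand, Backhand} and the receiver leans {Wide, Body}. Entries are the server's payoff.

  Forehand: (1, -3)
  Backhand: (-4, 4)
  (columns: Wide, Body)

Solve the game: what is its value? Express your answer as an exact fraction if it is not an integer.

Row minima: Forehand → -3, Backhand → -4; maximin = -3.
Column maxima: Wide → 1, Body → 4; minimax = 1.
-3 ≠ 1, so there is no saddle point; optimal play is mixed.
Let the server play Forehand with probability p. Expected payoff against Wide: 1p + (-4)(1−p) = 5p − 4; against Body: (-3)p + 4(1−p) = −7p + 4.
Setting these equal: 5p − 4 = −7p + 4 ⇒ 12p = 8 ⇒ p = 2/3, and the value is (5)·(2/3) − 4 = -2/3.
For the receiver: with q = P(Wide), equating Forehand's and Backhand's payoffs gives 4q − 3 = −8q + 4 ⇒ q = 7/12.

-2/3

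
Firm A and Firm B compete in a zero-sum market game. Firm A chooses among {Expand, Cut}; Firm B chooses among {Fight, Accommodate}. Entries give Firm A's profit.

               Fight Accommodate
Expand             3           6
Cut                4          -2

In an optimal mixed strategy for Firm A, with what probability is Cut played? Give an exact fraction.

Row minima: Expand → 3, Cut → -2; maximin = 3.
Column maxima: Fight → 4, Accommodate → 6; minimax = 4.
3 ≠ 4, so there is no saddle point; optimal play is mixed.
Let Firm A play Expand with probability p. Expected payoff against Fight: 3p + 4(1−p) = −p + 4; against Accommodate: 6p + (-2)(1−p) = 8p − 2.
Setting these equal: −p + 4 = 8p − 2 ⇒ −9p = -6 ⇒ p = 2/3, and the value is (-1)·(2/3) + 4 = 10/3.
For Firm B: with q = P(Fight), equating Expand's and Cut's payoffs gives −3q + 6 = 6q − 2 ⇒ q = 8/9.

1/3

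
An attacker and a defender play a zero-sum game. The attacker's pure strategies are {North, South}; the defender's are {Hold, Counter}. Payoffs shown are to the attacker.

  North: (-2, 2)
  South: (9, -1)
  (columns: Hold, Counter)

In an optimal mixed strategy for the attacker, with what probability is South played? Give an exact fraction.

Row minima: North → -2, South → -1; maximin = -1.
Column maxima: Hold → 9, Counter → 2; minimax = 2.
-1 ≠ 2, so there is no saddle point; optimal play is mixed.
Let the attacker play North with probability p. Expected payoff against Hold: (-2)p + 9(1−p) = −11p + 9; against Counter: 2p + (-1)(1−p) = 3p − 1.
Setting these equal: −11p + 9 = 3p − 1 ⇒ −14p = -10 ⇒ p = 5/7, and the value is (-11)·(5/7) + 9 = 8/7.
For the defender: with q = P(Hold), equating North's and South's payoffs gives −4q + 2 = 10q − 1 ⇒ q = 3/14.

2/7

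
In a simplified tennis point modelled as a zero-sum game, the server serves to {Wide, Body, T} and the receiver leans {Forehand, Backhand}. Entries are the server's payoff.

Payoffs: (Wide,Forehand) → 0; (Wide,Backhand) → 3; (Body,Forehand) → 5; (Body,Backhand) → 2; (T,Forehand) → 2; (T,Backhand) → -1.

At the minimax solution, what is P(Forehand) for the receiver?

Row minima: Wide → 0, Body → 2, T → -1; maximin = 2.
Column maxima: Forehand → 5, Backhand → 3; minimax = 3.
2 ≠ 3, so there is no saddle point; optimal play is mixed.
T is strictly dominated by Body, so the server never plays it.
On the remaining 2×2 (Wide, Body vs Forehand, Backhand):
Let the server play Wide with probability p. Expected payoff against Forehand: 0p + 5(1−p) = −5p + 5; against Backhand: 3p + 2(1−p) = p + 2.
Setting these equal: −5p + 5 = p + 2 ⇒ −6p = -3 ⇒ p = 1/2, and the value is (-5)·(1/2) + 5 = 5/2.
For the receiver: with q = P(Forehand), equating Wide's and Body's payoffs gives −3q + 3 = 3q + 2 ⇒ q = 1/6.

1/6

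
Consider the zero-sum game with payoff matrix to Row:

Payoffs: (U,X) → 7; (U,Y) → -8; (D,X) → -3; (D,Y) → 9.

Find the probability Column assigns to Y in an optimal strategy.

10/27

Row minima: U → -8, D → -3; maximin = -3.
Column maxima: X → 7, Y → 9; minimax = 7.
-3 ≠ 7, so there is no saddle point; optimal play is mixed.
Let Row play U with probability p. Expected payoff against X: 7p + (-3)(1−p) = 10p − 3; against Y: (-8)p + 9(1−p) = −17p + 9.
Setting these equal: 10p − 3 = −17p + 9 ⇒ 27p = 12 ⇒ p = 4/9, and the value is (10)·(4/9) − 3 = 13/9.
For Column: with q = P(X), equating U's and D's payoffs gives 15q − 8 = −12q + 9 ⇒ q = 17/27.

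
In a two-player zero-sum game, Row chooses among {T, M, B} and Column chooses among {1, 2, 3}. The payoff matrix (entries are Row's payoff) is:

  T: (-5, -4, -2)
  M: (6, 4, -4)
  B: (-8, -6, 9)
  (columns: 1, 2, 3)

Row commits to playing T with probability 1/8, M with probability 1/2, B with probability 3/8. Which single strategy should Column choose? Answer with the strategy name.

2

If Column plays 1, Row's expected payoff is (1/8)·(-5) + (1/2)·6 + (3/8)·(-8) = -5/8.
If Column plays 2, Row's expected payoff is (1/8)·(-4) + (1/2)·4 + (3/8)·(-6) = -3/4.
If Column plays 3, Row's expected payoff is (1/8)·(-2) + (1/2)·(-4) + (3/8)·9 = 9/8.
Column minimizes Row's payoff; the smallest is -3/4, so the best response is 2.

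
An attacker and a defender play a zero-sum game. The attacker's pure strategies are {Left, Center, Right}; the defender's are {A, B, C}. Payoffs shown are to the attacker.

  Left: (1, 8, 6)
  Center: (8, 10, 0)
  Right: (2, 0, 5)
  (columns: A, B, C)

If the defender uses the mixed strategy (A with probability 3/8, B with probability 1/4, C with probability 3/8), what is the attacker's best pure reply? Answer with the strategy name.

Expected payoff of Left: (3/8)·1 + (1/4)·8 + (3/8)·6 = 37/8.
Expected payoff of Center: (3/8)·8 + (1/4)·10 + (3/8)·0 = 11/2.
Expected payoff of Right: (3/8)·2 + (1/4)·0 + (3/8)·5 = 21/8.
The largest is 11/2, so the attacker's best response is Center.

Center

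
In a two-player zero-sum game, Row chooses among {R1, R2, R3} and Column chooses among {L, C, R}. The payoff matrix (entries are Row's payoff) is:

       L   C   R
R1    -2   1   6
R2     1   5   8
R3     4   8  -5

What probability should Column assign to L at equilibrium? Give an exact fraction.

13/16

Row minima: R1 → -2, R2 → 1, R3 → -5; maximin = 1.
Column maxima: L → 4, C → 8, R → 8; minimax = 4.
1 ≠ 4, so there is no saddle point; optimal play is mixed.
R1 is strictly dominated by R2, so Row never plays it.
C is strictly dominated by L (it gives Row strictly more in every row), so Column never plays it.
On the remaining 2×2 (R2, R3 vs L, R):
Let Row play R2 with probability p. Expected payoff against L: 1p + 4(1−p) = −3p + 4; against R: 8p + (-5)(1−p) = 13p − 5.
Setting these equal: −3p + 4 = 13p − 5 ⇒ −16p = -9 ⇒ p = 9/16, and the value is (-3)·(9/16) + 4 = 37/16.
For Column: with q = P(L), equating R2's and R3's payoffs gives −7q + 8 = 9q − 5 ⇒ q = 13/16.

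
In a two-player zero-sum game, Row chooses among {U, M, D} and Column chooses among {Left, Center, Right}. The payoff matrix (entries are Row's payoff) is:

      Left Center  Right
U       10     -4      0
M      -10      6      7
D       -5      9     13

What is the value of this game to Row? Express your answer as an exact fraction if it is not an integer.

5/2

Row minima: U → -4, M → -10, D → -5; maximin = -4.
Column maxima: Left → 10, Center → 9, Right → 13; minimax = 9.
-4 ≠ 9, so there is no saddle point; optimal play is mixed.
M is strictly dominated by D, so Row never plays it.
Right is strictly dominated by Center (it gives Row strictly more in every row), so Column never plays it.
On the remaining 2×2 (U, D vs Left, Center):
Let Row play U with probability p. Expected payoff against Left: 10p + (-5)(1−p) = 15p − 5; against Center: (-4)p + 9(1−p) = −13p + 9.
Setting these equal: 15p − 5 = −13p + 9 ⇒ 28p = 14 ⇒ p = 1/2, and the value is (15)·(1/2) − 5 = 5/2.
For Column: with q = P(Left), equating U's and D's payoffs gives 14q − 4 = −14q + 9 ⇒ q = 13/28.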